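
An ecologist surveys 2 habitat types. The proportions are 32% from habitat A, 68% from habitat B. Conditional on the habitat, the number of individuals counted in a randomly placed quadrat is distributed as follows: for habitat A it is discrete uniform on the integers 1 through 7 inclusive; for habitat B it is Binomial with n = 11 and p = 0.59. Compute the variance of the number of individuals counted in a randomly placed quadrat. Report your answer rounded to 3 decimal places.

Per component, A: μ=4, E[X²]=20; B: μ=6.49, E[X²]=44.781.
E[X] = 0.32·4 + 0.68·6.49 = 5.6932.
E[X²] = 0.32·20 + 0.68·44.781 = 36.8511.
Var(X) = E[X²] − (E[X])² = 36.8511 − 32.4125 = 4.43855.

4.439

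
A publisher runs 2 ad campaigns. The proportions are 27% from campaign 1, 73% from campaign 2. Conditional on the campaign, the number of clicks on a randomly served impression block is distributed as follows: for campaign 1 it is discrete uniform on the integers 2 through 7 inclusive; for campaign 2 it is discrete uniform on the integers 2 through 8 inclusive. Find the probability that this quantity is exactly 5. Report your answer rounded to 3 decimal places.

Conditional on each campaign, P(X = 5): 1: 0.166667; 2: 0.142857.
By total probability, P(X = 5) = 0.27·0.166667 + 0.73·0.142857 = 0.149286.

0.149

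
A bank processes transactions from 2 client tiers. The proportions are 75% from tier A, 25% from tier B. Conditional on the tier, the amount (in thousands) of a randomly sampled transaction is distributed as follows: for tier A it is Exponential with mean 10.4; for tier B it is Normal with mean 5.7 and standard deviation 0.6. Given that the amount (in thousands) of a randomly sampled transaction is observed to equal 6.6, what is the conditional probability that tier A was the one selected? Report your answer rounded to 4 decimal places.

Likelihoods f(6.6 | ·): A: 0.0509749; B: 0.215863.
Posterior ∝ prior × likelihood. Numerator for A: 0.75·0.0509749 = 0.0382312.
Normalizing constant: 0.75·0.0509749 + 0.25·0.215863 = 0.0921969.
P(A | observation) = 0.0382312 / 0.0921969 = 0.414669.

0.4147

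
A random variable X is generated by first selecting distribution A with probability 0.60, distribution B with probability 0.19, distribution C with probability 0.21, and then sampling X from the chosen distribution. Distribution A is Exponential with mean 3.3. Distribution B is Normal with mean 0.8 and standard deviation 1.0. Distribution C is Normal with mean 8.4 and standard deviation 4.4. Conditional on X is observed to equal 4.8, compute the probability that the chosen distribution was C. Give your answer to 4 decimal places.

0.2428

Likelihoods f(4.8 | ·): A: 0.0707595; B: 0.00013383; C: 0.0648775.
Posterior ∝ prior × likelihood. Numerator for C: 0.21·0.0648775 = 0.0136243.
Normalizing constant: 0.6·0.0707595 + 0.19·0.00013383 + 0.21·0.0648775 = 0.0561054.
P(C | observation) = 0.0136243 / 0.0561054 = 0.242834.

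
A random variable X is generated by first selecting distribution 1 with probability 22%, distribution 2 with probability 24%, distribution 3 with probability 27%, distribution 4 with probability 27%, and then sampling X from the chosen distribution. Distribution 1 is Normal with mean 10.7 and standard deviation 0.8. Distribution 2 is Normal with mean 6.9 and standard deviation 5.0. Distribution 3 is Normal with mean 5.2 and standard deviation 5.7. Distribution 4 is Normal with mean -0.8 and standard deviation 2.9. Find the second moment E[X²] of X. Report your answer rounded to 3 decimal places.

For each component E[X²] = Var + (mean)², giving 1: 115.13; 2: 72.61; 3: 59.53; 4: 9.05.
Overall E[X²] = 0.22·115.13 + 0.24·72.61 + 0.27·59.53 + 0.27·9.05 = 61.2716.

61.272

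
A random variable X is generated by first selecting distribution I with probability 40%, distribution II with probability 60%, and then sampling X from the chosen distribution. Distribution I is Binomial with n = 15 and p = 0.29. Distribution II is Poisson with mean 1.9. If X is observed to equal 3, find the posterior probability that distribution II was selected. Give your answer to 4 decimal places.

0.5848

Likelihoods P(X=3 | ·): I: 0.182098; II: 0.170982.
Posterior ∝ prior × likelihood. Numerator for II: 0.6·0.170982 = 0.102589.
Normalizing constant: 0.4·0.182098 + 0.6·0.170982 = 0.175428.
P(II | observation) = 0.102589 / 0.175428 = 0.584792.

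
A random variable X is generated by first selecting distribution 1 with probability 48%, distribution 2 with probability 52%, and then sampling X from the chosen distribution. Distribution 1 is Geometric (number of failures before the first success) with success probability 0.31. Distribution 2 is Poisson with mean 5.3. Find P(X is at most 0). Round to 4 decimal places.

0.1514

Conditional on each component, P(X ≤ 0): 1: 0.31; 2: 0.00499159.
By total probability, P(X ≤ 0) = 0.48·0.31 + 0.52·0.00499159 = 0.151396.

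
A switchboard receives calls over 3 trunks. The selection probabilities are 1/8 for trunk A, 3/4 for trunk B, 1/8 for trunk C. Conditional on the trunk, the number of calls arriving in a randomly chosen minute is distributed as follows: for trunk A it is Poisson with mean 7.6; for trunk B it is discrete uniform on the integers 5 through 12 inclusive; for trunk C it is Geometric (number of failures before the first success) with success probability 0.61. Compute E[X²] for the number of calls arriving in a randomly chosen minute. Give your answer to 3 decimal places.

For each component E[X²] = Var + (mean)², giving A: 65.36; B: 77.5; C: 1.45687.
Overall E[X²] = 0.125·65.36 + 0.75·77.5 + 0.125·1.45687 = 66.4771.

66.477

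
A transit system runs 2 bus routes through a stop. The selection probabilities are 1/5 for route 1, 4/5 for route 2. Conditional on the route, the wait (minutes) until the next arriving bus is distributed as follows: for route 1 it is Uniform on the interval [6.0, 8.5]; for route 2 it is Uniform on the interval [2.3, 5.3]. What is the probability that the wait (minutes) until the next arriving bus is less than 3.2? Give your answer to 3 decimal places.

0.240

Conditional on each route, P(X < 3.2): 1: 0; 2: 0.3.
By total probability, P(X < 3.2) = 0.2·0 + 0.8·0.3 = 0.24.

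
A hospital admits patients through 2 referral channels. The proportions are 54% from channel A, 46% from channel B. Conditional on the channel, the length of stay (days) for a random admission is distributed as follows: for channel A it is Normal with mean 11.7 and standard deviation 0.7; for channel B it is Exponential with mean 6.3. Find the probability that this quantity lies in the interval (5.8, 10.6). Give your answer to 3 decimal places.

Conditional on each channel, P(5.8 < X < 10.6): A: 0.0580416; B: 0.212365.
By total probability, P(5.8 < X < 10.6) = 0.54·0.0580416 + 0.46·0.212365 = 0.12903.

0.129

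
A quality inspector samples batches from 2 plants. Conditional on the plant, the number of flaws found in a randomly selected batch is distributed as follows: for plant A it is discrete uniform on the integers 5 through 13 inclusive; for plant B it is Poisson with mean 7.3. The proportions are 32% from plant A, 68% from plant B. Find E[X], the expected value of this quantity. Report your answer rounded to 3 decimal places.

7.844

Component means — A: 9; B: 7.3.
E[X] = 0.32·9 + 0.68·7.3 = 7.844.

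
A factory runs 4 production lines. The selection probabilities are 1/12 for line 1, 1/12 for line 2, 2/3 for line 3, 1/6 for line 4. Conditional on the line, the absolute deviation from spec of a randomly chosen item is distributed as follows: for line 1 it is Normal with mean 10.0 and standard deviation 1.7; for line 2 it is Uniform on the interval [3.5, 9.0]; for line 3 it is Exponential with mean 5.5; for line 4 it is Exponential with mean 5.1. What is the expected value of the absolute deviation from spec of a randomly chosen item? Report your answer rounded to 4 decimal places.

5.8708

Component means — 1: 10; 2: 6.25; 3: 5.5; 4: 5.1.
E[X] = 0.0833333·10 + 0.0833333·6.25 + 0.666667·5.5 + 0.166667·5.1 = 5.87083.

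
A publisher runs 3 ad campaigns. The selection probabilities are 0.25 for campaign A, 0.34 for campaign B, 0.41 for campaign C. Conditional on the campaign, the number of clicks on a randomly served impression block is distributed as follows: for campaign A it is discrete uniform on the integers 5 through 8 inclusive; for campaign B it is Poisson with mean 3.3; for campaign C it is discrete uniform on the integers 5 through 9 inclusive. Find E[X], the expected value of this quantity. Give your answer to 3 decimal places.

5.617

Component means — A: 6.5; B: 3.3; C: 7.
E[X] = 0.25·6.5 + 0.34·3.3 + 0.41·7 = 5.617.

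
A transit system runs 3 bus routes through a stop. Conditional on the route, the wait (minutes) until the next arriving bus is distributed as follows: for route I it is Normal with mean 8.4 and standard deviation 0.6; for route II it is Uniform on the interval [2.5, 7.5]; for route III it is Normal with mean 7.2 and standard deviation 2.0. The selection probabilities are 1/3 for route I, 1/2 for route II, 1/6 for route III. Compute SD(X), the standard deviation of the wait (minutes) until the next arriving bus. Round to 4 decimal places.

2.0587

Per component, I: μ=8.4, E[X²]=70.92; II: μ=5, E[X²]=27.0833; III: μ=7.2, E[X²]=55.84.
E[X] = 0.333333·8.4 + 0.5·5 + 0.166667·7.2 = 6.5.
E[X²] = 0.333333·70.92 + 0.5·27.0833 + 0.166667·55.84 = 46.4883.
Var(X) = E[X²] − (E[X])² = 46.4883 − 42.25 = 4.23833.
SD(X) = √4.23833 = 2.05872.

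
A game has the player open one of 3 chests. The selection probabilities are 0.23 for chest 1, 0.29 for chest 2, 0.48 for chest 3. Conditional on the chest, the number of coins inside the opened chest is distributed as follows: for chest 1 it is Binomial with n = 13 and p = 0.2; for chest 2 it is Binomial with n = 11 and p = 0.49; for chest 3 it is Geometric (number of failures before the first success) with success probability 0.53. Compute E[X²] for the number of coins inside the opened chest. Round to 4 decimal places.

For each component E[X²] = Var + (mean)², giving 1: 8.84; 2: 31.801; 3: 2.45959.
Overall E[X²] = 0.23·8.84 + 0.29·31.801 + 0.48·2.45959 = 12.4361.

12.4361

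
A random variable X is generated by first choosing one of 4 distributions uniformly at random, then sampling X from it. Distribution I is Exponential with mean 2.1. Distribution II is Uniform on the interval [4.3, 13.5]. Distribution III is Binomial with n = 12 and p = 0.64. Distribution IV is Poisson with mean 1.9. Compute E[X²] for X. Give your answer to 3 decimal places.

40.585

For each component E[X²] = Var + (mean)², giving I: 8.82; II: 86.2633; III: 61.7472; IV: 5.51.
Overall E[X²] = 0.25·8.82 + 0.25·86.2633 + 0.25·61.7472 + 0.25·5.51 = 40.5851.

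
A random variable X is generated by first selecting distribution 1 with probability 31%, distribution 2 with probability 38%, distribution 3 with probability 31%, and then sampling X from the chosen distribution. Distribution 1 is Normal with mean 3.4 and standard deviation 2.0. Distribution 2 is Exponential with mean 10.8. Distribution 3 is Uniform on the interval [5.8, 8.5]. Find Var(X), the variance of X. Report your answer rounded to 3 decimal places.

55.123

Per component, 1: μ=3.4, E[X²]=15.56; 2: μ=10.8, E[X²]=233.28; 3: μ=7.15, E[X²]=51.73.
E[X] = 0.31·3.4 + 0.38·10.8 + 0.31·7.15 = 7.3745.
E[X²] = 0.31·15.56 + 0.38·233.28 + 0.31·51.73 = 109.506.
Var(X) = E[X²] − (E[X])² = 109.506 − 54.3833 = 55.123.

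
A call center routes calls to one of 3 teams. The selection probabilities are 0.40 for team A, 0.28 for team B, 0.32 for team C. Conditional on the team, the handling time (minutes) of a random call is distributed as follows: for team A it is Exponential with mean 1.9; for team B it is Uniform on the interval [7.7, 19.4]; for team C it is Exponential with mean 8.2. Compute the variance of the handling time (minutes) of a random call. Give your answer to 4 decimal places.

Per component, A: μ=1.9, E[X²]=7.22; B: μ=13.55, E[X²]=195.01; C: μ=8.2, E[X²]=134.48.
E[X] = 0.4·1.9 + 0.28·13.55 + 0.32·8.2 = 7.178.
E[X²] = 0.4·7.22 + 0.28·195.01 + 0.32·134.48 = 100.524.
Var(X) = E[X²] − (E[X])² = 100.524 − 51.5237 = 49.0007.

49.0007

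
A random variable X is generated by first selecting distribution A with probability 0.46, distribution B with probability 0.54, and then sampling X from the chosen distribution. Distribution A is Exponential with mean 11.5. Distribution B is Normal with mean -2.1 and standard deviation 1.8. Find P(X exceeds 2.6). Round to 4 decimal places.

0.3694

Conditional on each component, P(X > 2.6): A: 0.797649; B: 0.00451243.
By total probability, P(X > 2.6) = 0.46·0.797649 + 0.54·0.00451243 = 0.369355.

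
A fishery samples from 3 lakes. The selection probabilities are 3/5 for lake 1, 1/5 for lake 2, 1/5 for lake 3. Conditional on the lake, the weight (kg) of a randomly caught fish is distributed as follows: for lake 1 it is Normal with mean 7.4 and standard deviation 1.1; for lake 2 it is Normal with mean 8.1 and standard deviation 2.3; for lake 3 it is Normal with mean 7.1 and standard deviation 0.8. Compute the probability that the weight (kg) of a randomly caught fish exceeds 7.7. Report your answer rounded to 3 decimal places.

0.395

Conditional on each lake, P(X > 7.7): 1: 0.392531; 2: 0.569033; 3: 0.226627.
By total probability, P(X > 7.7) = 0.6·0.392531 + 0.2·0.569033 + 0.2·0.226627 = 0.394651.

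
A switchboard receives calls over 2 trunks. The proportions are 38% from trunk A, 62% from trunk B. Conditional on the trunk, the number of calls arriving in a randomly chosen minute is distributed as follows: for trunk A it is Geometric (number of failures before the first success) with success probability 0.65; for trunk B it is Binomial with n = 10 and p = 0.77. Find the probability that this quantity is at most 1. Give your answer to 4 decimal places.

Conditional on each trunk, P(X ≤ 1): A: 0.8775; B: 1.42831e-05.
By total probability, P(X ≤ 1) = 0.38·0.8775 + 0.62·1.42831e-05 = 0.333459.

0.3335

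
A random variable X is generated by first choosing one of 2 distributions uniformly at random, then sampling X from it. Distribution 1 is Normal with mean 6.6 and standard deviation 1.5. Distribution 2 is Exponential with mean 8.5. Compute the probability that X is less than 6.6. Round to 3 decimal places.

0.520

Conditional on each component, P(X < 6.6): 1: 0.5; 2: 0.539973.
By total probability, P(X < 6.6) = 0.5·0.5 + 0.5·0.539973 = 0.519987.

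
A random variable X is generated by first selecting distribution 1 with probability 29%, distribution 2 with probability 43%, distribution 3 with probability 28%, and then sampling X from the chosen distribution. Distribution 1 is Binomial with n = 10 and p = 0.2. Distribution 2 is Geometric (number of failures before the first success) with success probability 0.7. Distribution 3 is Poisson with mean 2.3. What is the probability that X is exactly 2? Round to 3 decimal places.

0.189

Conditional on each component, P(X = 2): 1: 0.30199; 2: 0.063; 3: 0.265185.
By total probability, P(X = 2) = 0.29·0.30199 + 0.43·0.063 + 0.28·0.265185 = 0.188919.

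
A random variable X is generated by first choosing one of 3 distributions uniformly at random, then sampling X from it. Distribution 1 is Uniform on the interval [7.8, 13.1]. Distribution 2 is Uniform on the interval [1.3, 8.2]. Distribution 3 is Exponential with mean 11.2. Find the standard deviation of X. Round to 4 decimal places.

7.2257

Per component, 1: μ=10.45, E[X²]=111.543; 2: μ=4.75, E[X²]=26.53; 3: μ=11.2, E[X²]=250.88.
E[X] = 0.333333·10.45 + 0.333333·4.75 + 0.333333·11.2 = 8.8.
E[X²] = 0.333333·111.543 + 0.333333·26.53 + 0.333333·250.88 = 129.651.
Var(X) = E[X²] − (E[X])² = 129.651 − 77.44 = 52.2111.
SD(X) = √52.2111 = 7.22573.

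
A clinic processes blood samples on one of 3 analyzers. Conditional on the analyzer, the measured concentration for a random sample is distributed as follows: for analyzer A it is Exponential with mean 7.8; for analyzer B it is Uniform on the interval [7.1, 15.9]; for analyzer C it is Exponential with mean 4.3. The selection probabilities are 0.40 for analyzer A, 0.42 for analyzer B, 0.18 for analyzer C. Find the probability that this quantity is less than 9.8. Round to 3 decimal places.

Conditional on each analyzer, P(X < 9.8): A: 0.715326; B: 0.306818; C: 0.897621.
By total probability, P(X < 9.8) = 0.4·0.715326 + 0.42·0.306818 + 0.18·0.897621 = 0.576566.

0.577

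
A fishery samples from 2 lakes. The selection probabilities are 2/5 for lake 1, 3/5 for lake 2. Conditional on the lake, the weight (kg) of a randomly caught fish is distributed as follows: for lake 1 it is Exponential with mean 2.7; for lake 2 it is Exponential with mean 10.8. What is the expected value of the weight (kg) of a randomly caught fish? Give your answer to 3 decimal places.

Component means — 1: 2.7; 2: 10.8.
E[X] = 0.4·2.7 + 0.6·10.8 = 7.56.

7.560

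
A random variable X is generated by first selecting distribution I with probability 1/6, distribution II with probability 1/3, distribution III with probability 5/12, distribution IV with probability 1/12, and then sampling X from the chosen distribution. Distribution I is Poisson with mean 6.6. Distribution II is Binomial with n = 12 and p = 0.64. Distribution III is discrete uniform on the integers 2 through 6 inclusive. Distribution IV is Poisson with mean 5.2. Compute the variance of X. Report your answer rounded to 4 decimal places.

Per component, I: μ=6.6, E[X²]=50.16; II: μ=7.68, E[X²]=61.7472; III: μ=4, E[X²]=18; IV: μ=5.2, E[X²]=32.24.
E[X] = 0.166667·6.6 + 0.333333·7.68 + 0.416667·4 + 0.0833333·5.2 = 5.76.
E[X²] = 0.166667·50.16 + 0.333333·61.7472 + 0.416667·18 + 0.0833333·32.24 = 39.1291.
Var(X) = E[X²] − (E[X])² = 39.1291 − 33.1776 = 5.95147.

5.9515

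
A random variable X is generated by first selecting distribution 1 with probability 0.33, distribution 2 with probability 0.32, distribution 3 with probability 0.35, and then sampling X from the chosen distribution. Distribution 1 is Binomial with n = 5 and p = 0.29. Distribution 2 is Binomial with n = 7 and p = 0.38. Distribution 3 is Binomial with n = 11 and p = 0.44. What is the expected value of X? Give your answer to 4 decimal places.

3.0237

Component means — 1: 1.45; 2: 2.66; 3: 4.84.
E[X] = 0.33·1.45 + 0.32·2.66 + 0.35·4.84 = 3.0237.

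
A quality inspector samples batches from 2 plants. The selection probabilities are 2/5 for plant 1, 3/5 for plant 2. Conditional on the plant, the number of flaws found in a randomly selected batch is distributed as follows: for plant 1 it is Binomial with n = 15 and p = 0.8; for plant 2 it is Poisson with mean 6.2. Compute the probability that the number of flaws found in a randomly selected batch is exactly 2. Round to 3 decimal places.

0.023

Conditional on each plant, P(X = 2): 1: 5.50502e-08; 2: 0.0390057.
By total probability, P(X = 2) = 0.4·5.50502e-08 + 0.6·0.0390057 = 0.0234034.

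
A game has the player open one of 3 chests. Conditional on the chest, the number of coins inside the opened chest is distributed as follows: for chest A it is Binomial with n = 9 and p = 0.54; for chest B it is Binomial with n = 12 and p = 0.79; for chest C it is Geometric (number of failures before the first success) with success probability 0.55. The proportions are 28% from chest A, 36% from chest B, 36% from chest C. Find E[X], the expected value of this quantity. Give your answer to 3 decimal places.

5.068

Component means — A: 4.86; B: 9.48; C: 0.818182.
E[X] = 0.28·4.86 + 0.36·9.48 + 0.36·0.818182 = 5.06815.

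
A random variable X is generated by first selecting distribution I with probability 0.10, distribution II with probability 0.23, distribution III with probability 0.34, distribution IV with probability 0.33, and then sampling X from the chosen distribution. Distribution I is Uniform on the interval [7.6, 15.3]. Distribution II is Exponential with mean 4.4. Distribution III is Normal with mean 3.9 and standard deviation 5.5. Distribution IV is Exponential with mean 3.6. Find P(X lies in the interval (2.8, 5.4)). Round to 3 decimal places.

0.196

Conditional on each component, P(2.8 < X < 5.4): I: 0; II: 0.236123; III: 0.186728; IV: 0.236296.
By total probability, P(2.8 < X < 5.4) = 0.1·0 + 0.23·0.236123 + 0.34·0.186728 + 0.33·0.236296 = 0.195773.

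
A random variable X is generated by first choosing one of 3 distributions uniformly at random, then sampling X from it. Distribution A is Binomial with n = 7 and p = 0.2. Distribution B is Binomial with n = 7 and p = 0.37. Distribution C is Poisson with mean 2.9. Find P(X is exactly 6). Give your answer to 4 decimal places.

0.0190

Conditional on each component, P(X = 6): A: 0.0003584; B: 0.0113149; C: 0.0454571.
By total probability, P(X = 6) = 0.333333·0.0003584 + 0.333333·0.0113149 + 0.333333·0.0454571 = 0.0190434.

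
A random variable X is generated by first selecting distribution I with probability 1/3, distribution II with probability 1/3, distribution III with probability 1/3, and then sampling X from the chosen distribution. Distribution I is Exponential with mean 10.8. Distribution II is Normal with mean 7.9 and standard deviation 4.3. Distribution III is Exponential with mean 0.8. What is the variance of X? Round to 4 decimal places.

62.9033

Per component, I: μ=10.8, E[X²]=233.28; II: μ=7.9, E[X²]=80.9; III: μ=0.8, E[X²]=1.28.
E[X] = 0.333333·10.8 + 0.333333·7.9 + 0.333333·0.8 = 6.5.
E[X²] = 0.333333·233.28 + 0.333333·80.9 + 0.333333·1.28 = 105.153.
Var(X) = E[X²] − (E[X])² = 105.153 − 42.25 = 62.9033.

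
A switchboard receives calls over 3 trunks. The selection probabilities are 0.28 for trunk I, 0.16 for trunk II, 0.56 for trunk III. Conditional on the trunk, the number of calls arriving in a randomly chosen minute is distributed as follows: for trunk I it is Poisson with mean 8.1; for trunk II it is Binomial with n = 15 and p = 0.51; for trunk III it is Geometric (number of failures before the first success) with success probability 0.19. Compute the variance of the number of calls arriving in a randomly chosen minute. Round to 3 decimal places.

18.778

Per component, I: μ=8.1, E[X²]=73.71; II: μ=7.65, E[X²]=62.271; III: μ=4.26316, E[X²]=40.6122.
E[X] = 0.28·8.1 + 0.16·7.65 + 0.56·4.26316 = 5.87937.
E[X²] = 0.28·73.71 + 0.16·62.271 + 0.56·40.6122 = 53.345.
Var(X) = E[X²] − (E[X])² = 53.345 − 34.567 = 18.778.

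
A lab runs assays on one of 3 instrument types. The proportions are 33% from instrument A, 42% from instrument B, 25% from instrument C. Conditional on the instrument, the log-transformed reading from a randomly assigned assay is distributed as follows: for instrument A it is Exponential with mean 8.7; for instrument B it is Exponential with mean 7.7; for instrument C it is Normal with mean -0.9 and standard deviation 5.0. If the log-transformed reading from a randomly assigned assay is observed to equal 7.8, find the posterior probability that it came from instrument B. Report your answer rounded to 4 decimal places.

0.4993

Likelihoods f(7.8 | ·): A: 0.0468936; B: 0.0471601; C: 0.0175592.
Posterior ∝ prior × likelihood. Numerator for B: 0.42·0.0471601 = 0.0198072.
Normalizing constant: 0.33·0.0468936 + 0.42·0.0471601 + 0.25·0.0175592 = 0.0396719.
P(B | observation) = 0.0198072 / 0.0396719 = 0.499276.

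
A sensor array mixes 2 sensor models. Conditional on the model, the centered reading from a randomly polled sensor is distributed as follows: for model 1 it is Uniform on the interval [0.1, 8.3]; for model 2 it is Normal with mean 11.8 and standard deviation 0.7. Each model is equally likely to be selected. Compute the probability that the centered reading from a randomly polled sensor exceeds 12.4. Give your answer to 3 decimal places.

0.098

Conditional on each model, P(X > 12.4): 1: 0; 2: 0.195683.
By total probability, P(X > 12.4) = 0.5·0 + 0.5·0.195683 = 0.0978415.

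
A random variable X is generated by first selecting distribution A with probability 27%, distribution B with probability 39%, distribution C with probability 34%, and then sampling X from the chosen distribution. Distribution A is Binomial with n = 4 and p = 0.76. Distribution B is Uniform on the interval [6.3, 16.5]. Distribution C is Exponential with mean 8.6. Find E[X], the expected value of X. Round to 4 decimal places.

8.1908

Component means — A: 3.04; B: 11.4; C: 8.6.
E[X] = 0.27·3.04 + 0.39·11.4 + 0.34·8.6 = 8.1908.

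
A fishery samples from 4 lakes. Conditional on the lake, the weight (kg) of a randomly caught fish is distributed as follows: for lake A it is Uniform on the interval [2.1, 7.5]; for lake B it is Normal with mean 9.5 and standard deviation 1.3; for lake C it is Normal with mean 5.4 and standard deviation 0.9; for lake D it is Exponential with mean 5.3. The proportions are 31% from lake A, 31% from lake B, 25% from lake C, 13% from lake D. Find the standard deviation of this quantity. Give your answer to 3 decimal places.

3.051

Per component, A: μ=4.8, E[X²]=25.47; B: μ=9.5, E[X²]=91.94; C: μ=5.4, E[X²]=29.97; D: μ=5.3, E[X²]=56.18.
E[X] = 0.31·4.8 + 0.31·9.5 + 0.25·5.4 + 0.13·5.3 = 6.472.
E[X²] = 0.31·25.47 + 0.31·91.94 + 0.25·29.97 + 0.13·56.18 = 51.193.
Var(X) = E[X²] − (E[X])² = 51.193 − 41.8868 = 9.30622.
SD(X) = √9.30622 = 3.05061.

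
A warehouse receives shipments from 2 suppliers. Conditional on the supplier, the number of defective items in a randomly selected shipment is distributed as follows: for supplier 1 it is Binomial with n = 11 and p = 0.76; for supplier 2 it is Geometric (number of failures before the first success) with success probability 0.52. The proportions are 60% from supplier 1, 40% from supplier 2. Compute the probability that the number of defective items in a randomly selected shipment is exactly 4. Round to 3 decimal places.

0.014

Conditional on each supplier, P(X = 4): 1: 0.00504948; 2: 0.0276038.
By total probability, P(X = 4) = 0.6·0.00504948 + 0.4·0.0276038 = 0.0140712.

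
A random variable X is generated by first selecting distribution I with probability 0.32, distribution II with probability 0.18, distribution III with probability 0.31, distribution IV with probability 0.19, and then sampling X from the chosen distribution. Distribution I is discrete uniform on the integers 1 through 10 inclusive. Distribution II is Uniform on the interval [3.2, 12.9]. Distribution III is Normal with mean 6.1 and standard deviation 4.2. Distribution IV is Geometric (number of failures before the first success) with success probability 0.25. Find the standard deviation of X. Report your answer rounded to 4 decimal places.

Per component, I: μ=5.5, E[X²]=38.5; II: μ=8.05, E[X²]=72.6433; III: μ=6.1, E[X²]=54.85; IV: μ=3, E[X²]=21.
E[X] = 0.32·5.5 + 0.18·8.05 + 0.31·6.1 + 0.19·3 = 5.67.
E[X²] = 0.32·38.5 + 0.18·72.6433 + 0.31·54.85 + 0.19·21 = 46.3893.
Var(X) = E[X²] − (E[X])² = 46.3893 − 32.1489 = 14.2404.
SD(X) = √14.2404 = 3.77365.

3.7736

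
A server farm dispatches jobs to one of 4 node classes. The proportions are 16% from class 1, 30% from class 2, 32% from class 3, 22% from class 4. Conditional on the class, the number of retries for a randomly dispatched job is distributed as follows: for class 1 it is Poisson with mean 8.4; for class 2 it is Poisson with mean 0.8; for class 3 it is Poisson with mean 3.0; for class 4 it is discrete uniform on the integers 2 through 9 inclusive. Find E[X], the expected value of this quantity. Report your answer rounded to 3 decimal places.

3.754

Component means — 1: 8.4; 2: 0.8; 3: 3; 4: 5.5.
E[X] = 0.16·8.4 + 0.3·0.8 + 0.32·3 + 0.22·5.5 = 3.754.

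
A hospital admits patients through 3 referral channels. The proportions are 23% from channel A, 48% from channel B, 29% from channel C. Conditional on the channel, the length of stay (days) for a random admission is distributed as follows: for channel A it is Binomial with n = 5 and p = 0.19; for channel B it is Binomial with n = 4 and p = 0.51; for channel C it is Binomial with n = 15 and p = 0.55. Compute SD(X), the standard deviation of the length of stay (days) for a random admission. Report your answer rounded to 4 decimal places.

3.2844

Per component, A: μ=0.95, E[X²]=1.672; B: μ=2.04, E[X²]=5.1612; C: μ=8.25, E[X²]=71.775.
E[X] = 0.23·0.95 + 0.48·2.04 + 0.29·8.25 = 3.5902.
E[X²] = 0.23·1.672 + 0.48·5.1612 + 0.29·71.775 = 23.6767.
Var(X) = E[X²] − (E[X])² = 23.6767 − 12.8895 = 10.7871.
SD(X) = √10.7871 = 3.28438.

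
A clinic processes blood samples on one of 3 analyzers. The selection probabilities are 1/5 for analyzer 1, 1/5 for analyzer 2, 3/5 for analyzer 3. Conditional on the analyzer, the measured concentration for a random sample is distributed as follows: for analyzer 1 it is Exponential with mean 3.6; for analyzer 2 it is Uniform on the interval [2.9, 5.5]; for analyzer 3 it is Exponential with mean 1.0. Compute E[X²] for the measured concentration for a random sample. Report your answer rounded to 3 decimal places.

10.025

For each component E[X²] = Var + (mean)², giving 1: 25.92; 2: 18.2033; 3: 2.
Overall E[X²] = 0.2·25.92 + 0.2·18.2033 + 0.6·2 = 10.0247.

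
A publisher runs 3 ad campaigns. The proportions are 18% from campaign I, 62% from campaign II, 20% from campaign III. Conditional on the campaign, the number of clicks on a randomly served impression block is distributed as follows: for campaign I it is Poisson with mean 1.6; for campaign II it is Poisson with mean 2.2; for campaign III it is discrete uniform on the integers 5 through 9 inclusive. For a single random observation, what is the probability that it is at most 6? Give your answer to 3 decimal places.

0.875

Conditional on each campaign, P(X ≤ 6): I: 0.998664; II: 0.992539; III: 0.4.
By total probability, P(X ≤ 6) = 0.18·0.998664 + 0.62·0.992539 + 0.2·0.4 = 0.875134.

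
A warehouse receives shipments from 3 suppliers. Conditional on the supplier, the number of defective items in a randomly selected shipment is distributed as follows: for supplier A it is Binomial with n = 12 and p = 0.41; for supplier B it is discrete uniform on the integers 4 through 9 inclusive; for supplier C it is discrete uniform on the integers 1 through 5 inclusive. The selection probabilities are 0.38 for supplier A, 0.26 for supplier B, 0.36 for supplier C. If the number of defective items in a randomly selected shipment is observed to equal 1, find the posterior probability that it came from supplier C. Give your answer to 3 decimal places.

0.927

Likelihoods P(X=1 | ·): A: 0.0148367; B: 0; C: 0.2.
Posterior ∝ prior × likelihood. Numerator for C: 0.36·0.2 = 0.072.
Normalizing constant: 0.38·0.0148367 + 0.26·0 + 0.36·0.2 = 0.0776379.
P(C | observation) = 0.072 / 0.0776379 = 0.927382.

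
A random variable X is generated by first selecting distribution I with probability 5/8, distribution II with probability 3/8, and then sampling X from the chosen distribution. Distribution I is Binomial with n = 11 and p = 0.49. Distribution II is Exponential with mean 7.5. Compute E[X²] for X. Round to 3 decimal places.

62.063

For each component E[X²] = Var + (mean)², giving I: 31.801; II: 112.5.
Overall E[X²] = 0.625·31.801 + 0.375·112.5 = 62.0631.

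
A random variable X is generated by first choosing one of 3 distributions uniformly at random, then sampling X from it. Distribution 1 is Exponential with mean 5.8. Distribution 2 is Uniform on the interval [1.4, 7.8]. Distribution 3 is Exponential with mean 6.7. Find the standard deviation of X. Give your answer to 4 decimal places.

Per component, 1: μ=5.8, E[X²]=67.28; 2: μ=4.6, E[X²]=24.5733; 3: μ=6.7, E[X²]=89.78.
E[X] = 0.333333·5.8 + 0.333333·4.6 + 0.333333·6.7 = 5.7.
E[X²] = 0.333333·67.28 + 0.333333·24.5733 + 0.333333·89.78 = 60.5444.
Var(X) = E[X²] − (E[X])² = 60.5444 − 32.49 = 28.0544.
SD(X) = √28.0544 = 5.29664.

5.2966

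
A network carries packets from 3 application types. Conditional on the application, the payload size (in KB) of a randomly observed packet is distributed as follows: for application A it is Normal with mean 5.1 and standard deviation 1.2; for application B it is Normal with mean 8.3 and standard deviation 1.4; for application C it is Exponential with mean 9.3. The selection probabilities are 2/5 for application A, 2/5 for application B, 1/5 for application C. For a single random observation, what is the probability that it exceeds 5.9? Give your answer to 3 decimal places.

Conditional on each application, P(X > 5.9): A: 0.252493; B: 0.956762; C: 0.530249.
By total probability, P(X > 5.9) = 0.4·0.252493 + 0.4·0.956762 + 0.2·0.530249 = 0.589752.

0.590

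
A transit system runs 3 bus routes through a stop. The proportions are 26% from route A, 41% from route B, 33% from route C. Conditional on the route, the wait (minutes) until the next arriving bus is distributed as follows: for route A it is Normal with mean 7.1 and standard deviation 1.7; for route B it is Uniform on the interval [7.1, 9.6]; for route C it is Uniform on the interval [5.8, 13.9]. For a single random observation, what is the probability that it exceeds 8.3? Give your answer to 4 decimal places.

Conditional on each route, P(X > 8.3): A: 0.240131; B: 0.52; C: 0.691358.
By total probability, P(X > 8.3) = 0.26·0.240131 + 0.41·0.52 + 0.33·0.691358 = 0.503782.

0.5038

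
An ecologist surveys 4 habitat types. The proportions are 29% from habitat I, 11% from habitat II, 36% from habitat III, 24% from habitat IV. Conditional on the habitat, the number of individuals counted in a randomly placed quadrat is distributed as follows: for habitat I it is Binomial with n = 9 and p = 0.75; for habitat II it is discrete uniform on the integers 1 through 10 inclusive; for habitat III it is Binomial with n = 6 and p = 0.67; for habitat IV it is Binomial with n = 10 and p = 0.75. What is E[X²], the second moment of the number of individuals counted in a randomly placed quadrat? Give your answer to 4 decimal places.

For each component E[X²] = Var + (mean)², giving I: 47.25; II: 38.5; III: 17.487; IV: 58.125.
Overall E[X²] = 0.29·47.25 + 0.11·38.5 + 0.36·17.487 + 0.24·58.125 = 38.1828.

38.1828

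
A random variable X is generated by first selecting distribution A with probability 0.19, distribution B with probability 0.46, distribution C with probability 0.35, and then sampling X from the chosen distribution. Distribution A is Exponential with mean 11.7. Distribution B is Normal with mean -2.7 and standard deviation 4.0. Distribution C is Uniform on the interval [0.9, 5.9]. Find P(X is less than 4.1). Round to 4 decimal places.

0.7197

Conditional on each component, P(X < 4.1): A: 0.295613; B: 0.955435; C: 0.64.
By total probability, P(X < 4.1) = 0.19·0.295613 + 0.46·0.955435 + 0.35·0.64 = 0.719666.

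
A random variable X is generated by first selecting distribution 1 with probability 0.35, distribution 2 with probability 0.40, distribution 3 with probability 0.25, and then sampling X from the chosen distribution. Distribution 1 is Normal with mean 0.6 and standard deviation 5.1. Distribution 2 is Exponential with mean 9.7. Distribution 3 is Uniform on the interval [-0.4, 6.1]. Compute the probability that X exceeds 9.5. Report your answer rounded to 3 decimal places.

0.164

Conditional on each component, P(X > 9.5): 1: 0.0404839; 2: 0.375543; 3: 0.
By total probability, P(X > 9.5) = 0.35·0.0404839 + 0.4·0.375543 + 0.25·0 = 0.164387.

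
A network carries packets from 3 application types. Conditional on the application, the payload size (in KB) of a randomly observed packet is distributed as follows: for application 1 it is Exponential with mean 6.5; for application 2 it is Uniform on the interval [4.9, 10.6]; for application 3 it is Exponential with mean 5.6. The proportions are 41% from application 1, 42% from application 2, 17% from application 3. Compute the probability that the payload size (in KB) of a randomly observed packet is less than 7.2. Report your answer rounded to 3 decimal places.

Conditional on each application, P(X < 7.2): 1: 0.66968; 2: 0.403509; 3: 0.723547.
By total probability, P(X < 7.2) = 0.41·0.66968 + 0.42·0.403509 + 0.17·0.723547 = 0.567045.

0.567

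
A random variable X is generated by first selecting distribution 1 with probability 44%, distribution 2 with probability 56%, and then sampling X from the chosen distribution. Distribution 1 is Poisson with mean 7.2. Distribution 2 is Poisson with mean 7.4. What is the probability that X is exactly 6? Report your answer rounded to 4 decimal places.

0.1416

Conditional on each component, P(X = 6): 1: 0.144458; 2: 0.139405.
By total probability, P(X = 6) = 0.44·0.144458 + 0.56·0.139405 = 0.141628.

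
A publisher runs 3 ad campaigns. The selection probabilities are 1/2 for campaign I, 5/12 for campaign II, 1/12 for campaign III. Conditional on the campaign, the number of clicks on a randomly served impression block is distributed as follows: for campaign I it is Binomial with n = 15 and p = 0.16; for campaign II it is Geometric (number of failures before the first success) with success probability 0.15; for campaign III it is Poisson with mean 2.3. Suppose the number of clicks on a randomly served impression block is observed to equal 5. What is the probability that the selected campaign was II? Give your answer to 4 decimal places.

0.4641

Likelihoods P(X=5 | ·): I: 0.0550742; II: 0.0665558; III: 0.053775.
Posterior ∝ prior × likelihood. Numerator for II: 0.416667·0.0665558 = 0.0277316.
Normalizing constant: 0.5·0.0550742 + 0.416667·0.0665558 + 0.0833333·0.053775 = 0.0597499.
P(II | observation) = 0.0277316 / 0.0597499 = 0.464127.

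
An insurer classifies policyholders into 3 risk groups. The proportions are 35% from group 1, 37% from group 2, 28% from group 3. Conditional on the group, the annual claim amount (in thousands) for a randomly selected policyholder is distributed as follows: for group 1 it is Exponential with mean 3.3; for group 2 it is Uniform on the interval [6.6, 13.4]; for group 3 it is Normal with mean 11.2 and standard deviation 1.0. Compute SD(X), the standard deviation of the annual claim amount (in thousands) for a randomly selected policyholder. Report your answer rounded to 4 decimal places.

Per component, 1: μ=3.3, E[X²]=21.78; 2: μ=10, E[X²]=103.853; 3: μ=11.2, E[X²]=126.44.
E[X] = 0.35·3.3 + 0.37·10 + 0.28·11.2 = 7.991.
E[X²] = 0.35·21.78 + 0.37·103.853 + 0.28·126.44 = 81.4519.
Var(X) = E[X²] − (E[X])² = 81.4519 − 63.8561 = 17.5959.
SD(X) = √17.5959 = 4.19474.

4.1947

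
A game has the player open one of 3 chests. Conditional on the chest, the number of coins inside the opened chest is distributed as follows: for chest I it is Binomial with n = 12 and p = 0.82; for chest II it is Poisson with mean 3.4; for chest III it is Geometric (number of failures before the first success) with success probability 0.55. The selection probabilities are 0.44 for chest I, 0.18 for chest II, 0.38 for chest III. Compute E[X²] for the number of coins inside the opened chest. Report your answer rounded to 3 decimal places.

46.895

For each component E[X²] = Var + (mean)², giving I: 98.5968; II: 14.96; III: 2.15702.
Overall E[X²] = 0.44·98.5968 + 0.18·14.96 + 0.38·2.15702 = 46.8951.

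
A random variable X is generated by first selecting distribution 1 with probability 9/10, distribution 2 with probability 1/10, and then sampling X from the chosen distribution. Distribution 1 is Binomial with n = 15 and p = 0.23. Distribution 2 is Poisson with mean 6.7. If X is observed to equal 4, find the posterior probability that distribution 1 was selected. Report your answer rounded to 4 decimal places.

Likelihoods P(X=4 | ·): 1: 0.215497; 2: 0.103351.
Posterior ∝ prior × likelihood. Numerator for 1: 0.9·0.215497 = 0.193948.
Normalizing constant: 0.9·0.215497 + 0.1·0.103351 = 0.204283.
P(1 | observation) = 0.193948 / 0.204283 = 0.949408.

0.9494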